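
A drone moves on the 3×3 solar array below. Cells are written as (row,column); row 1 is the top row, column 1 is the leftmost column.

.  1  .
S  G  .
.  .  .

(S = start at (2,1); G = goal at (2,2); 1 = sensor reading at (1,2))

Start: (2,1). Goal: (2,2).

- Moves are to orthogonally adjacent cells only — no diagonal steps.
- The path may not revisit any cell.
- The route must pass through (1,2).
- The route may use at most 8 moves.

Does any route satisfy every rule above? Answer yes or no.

yes

One route that works: (2,1) → (1,1) → (1,2) → (2,2).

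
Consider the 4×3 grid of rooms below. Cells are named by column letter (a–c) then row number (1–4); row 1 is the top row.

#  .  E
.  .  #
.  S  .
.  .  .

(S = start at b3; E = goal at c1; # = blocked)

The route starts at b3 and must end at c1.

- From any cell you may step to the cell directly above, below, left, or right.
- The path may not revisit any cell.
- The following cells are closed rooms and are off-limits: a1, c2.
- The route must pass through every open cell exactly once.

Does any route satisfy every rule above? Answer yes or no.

yes

One route that works: b3 → c3 → c4 → b4 → a4 → a3 → a2 → b2 → b1 → c1.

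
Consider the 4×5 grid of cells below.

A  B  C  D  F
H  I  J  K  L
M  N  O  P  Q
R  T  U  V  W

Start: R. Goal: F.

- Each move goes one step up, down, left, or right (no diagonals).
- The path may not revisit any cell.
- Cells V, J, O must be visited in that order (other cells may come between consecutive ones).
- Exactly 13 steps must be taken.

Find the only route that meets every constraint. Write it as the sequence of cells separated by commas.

R, T, U, V, P, K, J, O, N, I, B, C, D, F

The waypoints must appear in the order V, J, O, with no cell reused.
Route from R: right 3 to V, up 2 to K, left 1 to J, down 1 to O, left 1 to N, up 2 to B, right 3 to F — 13 moves in all.
Check: order respected (V at step 3, J at step 6, O at step 7); 13 moves as required.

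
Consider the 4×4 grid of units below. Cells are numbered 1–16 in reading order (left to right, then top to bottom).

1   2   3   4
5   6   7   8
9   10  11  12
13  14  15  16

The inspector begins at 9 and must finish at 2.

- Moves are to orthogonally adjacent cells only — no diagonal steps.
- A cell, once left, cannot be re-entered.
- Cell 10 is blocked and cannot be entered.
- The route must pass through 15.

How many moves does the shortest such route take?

7

Any route passes through 15 somewhere between 9 and 2. Summing Manhattan distances along the two legs (9 → 15 → 2) gives a lower bound of 3 + 4 = 7 moves.
A route of 7 moves achieves this: 9 → 13 → 14 → 15 → 11 → 7 → 3 → 2.
Since 7 matches the lower bound, it is optimal.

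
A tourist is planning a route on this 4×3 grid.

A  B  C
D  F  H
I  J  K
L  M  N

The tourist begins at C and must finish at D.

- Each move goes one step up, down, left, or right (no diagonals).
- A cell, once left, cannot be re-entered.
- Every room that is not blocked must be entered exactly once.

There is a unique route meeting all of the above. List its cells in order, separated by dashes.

Need to visit all 12 open cells exactly once, starting at C and ending at D.
Cell N has only two open neighbours (K and M), so the path must pass straight through it: one of those is the cell it's entered from and the other is where it exits.
Route from C: 3× down (reaching N), 2× left (reaching L), up to I, right to J, 2× up (reaching B), left to A, down to D — 11 moves in all.
Check: all 12 open cells covered.

C - H - K - N - M - L - I - J - F - B - A - D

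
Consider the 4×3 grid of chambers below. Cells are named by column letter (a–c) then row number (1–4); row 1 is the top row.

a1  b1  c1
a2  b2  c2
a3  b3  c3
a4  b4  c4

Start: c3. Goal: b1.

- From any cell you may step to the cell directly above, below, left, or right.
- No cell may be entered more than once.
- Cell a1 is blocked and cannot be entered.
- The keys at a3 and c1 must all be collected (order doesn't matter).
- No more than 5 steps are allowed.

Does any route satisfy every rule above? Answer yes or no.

Even ignoring the no-revisit rule, getting from c3 to b1, taking the cheapest ordering c3 → a3 → c1 → b1 needs at least 2 + 4 + 1 = 7 moves (Manhattan distance per leg), which exceeds the 5-move limit.

no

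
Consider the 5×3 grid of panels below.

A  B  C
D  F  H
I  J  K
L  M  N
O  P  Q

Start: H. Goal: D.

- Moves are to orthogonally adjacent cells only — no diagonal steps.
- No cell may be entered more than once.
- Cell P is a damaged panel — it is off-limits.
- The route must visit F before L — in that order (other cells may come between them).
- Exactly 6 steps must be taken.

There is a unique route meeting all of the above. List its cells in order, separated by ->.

H -> F -> J -> M -> L -> I -> D

The waypoints must appear in the order F, L, with no cell reused.
Route from H: left to F, 2× down (reaching M), left to L, 2× up (reaching D) — 6 moves in all.
Check: order respected (F at step 1, L at step 4); 6 moves as required.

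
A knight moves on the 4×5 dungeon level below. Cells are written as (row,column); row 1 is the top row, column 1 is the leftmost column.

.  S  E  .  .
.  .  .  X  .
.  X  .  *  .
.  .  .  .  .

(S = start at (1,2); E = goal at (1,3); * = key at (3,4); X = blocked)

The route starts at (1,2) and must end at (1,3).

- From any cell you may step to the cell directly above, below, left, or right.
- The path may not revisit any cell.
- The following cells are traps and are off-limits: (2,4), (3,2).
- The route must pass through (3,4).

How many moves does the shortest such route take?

Any route passes through (3,4) somewhere between (1,2) and (1,3). Summing Manhattan distances along the two legs ((1,2) → (3,4) → (1,3)) gives a lower bound of 4 + 3 = 7 moves.
The shortest route satisfying every rule uses 9 moves: (1,2) → (2,2) → (2,3) → (3,3) → (3,4) → (3,5) → (2,5) → (1,5) → (1,4) → (1,3).
The bound of 7 isn't tight here; checking systematically, no route of length 7 through 8 satisfies every constraint, so 9 is the minimum.

9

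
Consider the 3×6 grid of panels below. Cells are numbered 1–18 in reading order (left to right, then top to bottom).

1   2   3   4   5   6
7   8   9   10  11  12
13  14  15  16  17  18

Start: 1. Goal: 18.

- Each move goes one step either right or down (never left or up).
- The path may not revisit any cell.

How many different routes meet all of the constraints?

21

A right/down-only route from 1 to 18 makes exactly 2 down-moves and 5 right-moves in some order.
With no other constraints that would be C(7,2) = 21 routes.
That gives 21 routes.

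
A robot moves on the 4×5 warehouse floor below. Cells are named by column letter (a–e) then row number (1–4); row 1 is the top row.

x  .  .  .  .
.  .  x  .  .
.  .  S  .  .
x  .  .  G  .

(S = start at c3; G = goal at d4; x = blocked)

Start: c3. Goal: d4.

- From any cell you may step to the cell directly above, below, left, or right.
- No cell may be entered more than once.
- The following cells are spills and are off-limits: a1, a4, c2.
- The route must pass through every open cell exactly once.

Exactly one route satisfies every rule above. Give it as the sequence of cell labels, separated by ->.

Need to visit all 17 open cells exactly once, starting at c3 and ending at d4.
Cell e4 has only two open neighbours (e3 and d4), so the path must pass straight through it: one of those is the cell it's entered from and the other is where it exits.
Route from c3: down to c4, left to b4, up to b3, left to a3, up to a2, right to b2, up to b1, 3× right (reaching e1), down to e2, left to d2, down to d3, right to e3, down to e4, left to d4 — 16 moves in all.
Check: all 17 open cells covered.

c3 -> c4 -> b4 -> b3 -> a3 -> a2 -> b2 -> b1 -> c1 -> d1 -> e1 -> e2 -> d2 -> d3 -> e3 -> e4 -> d4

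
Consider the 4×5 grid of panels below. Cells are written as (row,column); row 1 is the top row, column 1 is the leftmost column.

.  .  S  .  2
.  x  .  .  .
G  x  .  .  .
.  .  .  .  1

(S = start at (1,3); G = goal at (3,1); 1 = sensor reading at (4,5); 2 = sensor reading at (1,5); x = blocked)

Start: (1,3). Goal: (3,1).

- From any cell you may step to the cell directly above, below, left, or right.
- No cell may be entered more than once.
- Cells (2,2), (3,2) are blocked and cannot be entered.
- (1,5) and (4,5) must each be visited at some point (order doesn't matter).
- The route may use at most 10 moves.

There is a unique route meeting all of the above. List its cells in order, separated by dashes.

Any route must reach (1,5) and (4,5) and still end at (3,1) within 10 moves, so the order of the required stops is forced.
Route from (1,3): right 2 to (1,5), down 3 to (4,5), left 4 to (4,1), up 1 to (3,1) — 10 moves in all.
Check: all required cells visited; 10 ≤ 10 moves.

(1,3) - (1,4) - (1,5) - (2,5) - (3,5) - (4,5) - (4,4) - (4,3) - (4,2) - (4,1) - (3,1)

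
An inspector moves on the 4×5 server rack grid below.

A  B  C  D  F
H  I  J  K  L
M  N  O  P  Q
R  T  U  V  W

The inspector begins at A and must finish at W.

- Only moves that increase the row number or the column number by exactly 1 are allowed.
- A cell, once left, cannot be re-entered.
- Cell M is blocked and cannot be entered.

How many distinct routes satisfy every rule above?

A right/down-only route from A to W makes exactly 3 down-moves and 4 right-moves in some order.
With no other constraints that would be C(7,3) = 35 routes.
Subtract routes through each blocked cell (inclusion–exclusion for overlaps): − through M: 5 → 30.
That gives 30 routes.

30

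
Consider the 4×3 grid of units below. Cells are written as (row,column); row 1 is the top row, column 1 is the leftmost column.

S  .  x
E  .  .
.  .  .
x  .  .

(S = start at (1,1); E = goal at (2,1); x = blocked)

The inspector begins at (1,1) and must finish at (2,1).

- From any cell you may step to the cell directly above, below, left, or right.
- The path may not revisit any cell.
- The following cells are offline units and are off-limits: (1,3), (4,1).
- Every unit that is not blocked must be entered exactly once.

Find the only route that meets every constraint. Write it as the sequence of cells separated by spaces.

(1,1) (1,2) (2,2) (2,3) (3,3) (4,3) (4,2) (3,2) (3,1) (2,1)

Need to visit all 10 open cells exactly once, starting at (1,1) and ending at (2,1).
Route from (1,1): right to (1,2), down to (2,2), right to (2,3), 2× down (reaching (4,3)), left to (4,2), up to (3,2), left to (3,1), up to (2,1) — 9 moves in all.
Check: all 10 open cells covered.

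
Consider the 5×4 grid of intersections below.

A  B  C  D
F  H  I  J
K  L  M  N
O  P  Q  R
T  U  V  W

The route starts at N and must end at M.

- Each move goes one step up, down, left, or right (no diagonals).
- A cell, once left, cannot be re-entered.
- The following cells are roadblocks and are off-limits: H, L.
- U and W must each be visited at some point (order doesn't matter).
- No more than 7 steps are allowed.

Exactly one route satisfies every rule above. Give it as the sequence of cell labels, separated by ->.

N -> R -> W -> V -> U -> P -> Q -> M

The 7-move cap with required stops at U, W leaves no slack for detours.
Route from N: 2× down (reaching W), 2× left (reaching U), up to P, right to Q, up to M — 7 moves in all.
Check: all required cells visited; 7 ≤ 7 moves.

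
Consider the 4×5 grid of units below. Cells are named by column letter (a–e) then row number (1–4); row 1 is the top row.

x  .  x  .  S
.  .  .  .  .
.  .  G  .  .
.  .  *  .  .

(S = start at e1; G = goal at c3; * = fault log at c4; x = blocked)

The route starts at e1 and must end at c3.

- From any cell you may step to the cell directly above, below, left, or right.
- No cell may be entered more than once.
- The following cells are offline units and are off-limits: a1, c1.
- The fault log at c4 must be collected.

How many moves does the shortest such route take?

Any route passes through c4 somewhere between e1 and c3. Summing Manhattan distances along the two legs (e1 → c4 → c3) gives a lower bound of 5 + 1 = 6 moves.
A route of 6 moves achieves this: e1 → e2 → e3 → e4 → d4 → c4 → c3.
Since 6 matches the lower bound, it is optimal.

6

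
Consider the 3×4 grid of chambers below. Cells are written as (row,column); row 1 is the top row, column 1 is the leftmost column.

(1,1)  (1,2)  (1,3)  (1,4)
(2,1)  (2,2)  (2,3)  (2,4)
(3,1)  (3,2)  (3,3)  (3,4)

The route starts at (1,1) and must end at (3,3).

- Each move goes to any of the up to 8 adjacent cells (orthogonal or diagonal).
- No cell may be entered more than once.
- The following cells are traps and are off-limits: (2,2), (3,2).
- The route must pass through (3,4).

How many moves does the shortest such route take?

Any route passes through (3,4) somewhere between (1,1) and (3,3). Summing Chebyshev distances along the two legs ((1,1) → (3,4) → (3,3)) gives a lower bound of 3 + 1 = 4 moves.
A route of 4 moves achieves this: (1,1) → (1,2) → (2,3) → (3,4) → (3,3).
Since 4 matches the lower bound, it is optimal.

4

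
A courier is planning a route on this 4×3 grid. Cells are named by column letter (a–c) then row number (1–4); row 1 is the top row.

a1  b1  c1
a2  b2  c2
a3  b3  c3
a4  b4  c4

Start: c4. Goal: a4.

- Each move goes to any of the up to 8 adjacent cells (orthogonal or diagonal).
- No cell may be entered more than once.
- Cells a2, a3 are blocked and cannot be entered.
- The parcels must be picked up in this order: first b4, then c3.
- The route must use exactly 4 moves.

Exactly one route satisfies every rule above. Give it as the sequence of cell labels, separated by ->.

The waypoints must appear in the order b4, c3, with no cell reused.
Route from c4: left to b4, up-right to c3, left to b3, down-left to a4 — 4 moves in all.
Check: order respected (b4 at step 1, c3 at step 2); 4 moves as required.

c4 -> b4 -> c3 -> b3 -> a4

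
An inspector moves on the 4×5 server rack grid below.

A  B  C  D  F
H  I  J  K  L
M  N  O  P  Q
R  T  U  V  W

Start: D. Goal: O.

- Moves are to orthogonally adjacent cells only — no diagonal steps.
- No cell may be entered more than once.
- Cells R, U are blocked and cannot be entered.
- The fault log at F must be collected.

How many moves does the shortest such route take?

Any route passes through F somewhere between D and O. Summing Manhattan distances along the two legs (D → F → O) gives a lower bound of 1 + 4 = 5 moves.
A route of 5 moves achieves this: D → F → L → Q → P → O.
Since 5 matches the lower bound, it is optimal.

5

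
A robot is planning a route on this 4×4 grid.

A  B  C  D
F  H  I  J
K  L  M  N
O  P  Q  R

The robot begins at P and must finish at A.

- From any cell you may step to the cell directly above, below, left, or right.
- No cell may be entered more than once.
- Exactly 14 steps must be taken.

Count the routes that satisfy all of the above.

Need simple routes of exactly 14 moves from P to A (Manhattan distance 4, so 5 moves are spent on a detour and 5 undoing it).
Branch systematically from the start, pruning whenever the remaining move budget drops below the Manhattan distance to A or differs from it in parity. Grouping the completions by first move — via L: 1; via O: 8; via Q: 4 — and summing: 1 + 8 + 4 = 13.
That gives 13 routes.

13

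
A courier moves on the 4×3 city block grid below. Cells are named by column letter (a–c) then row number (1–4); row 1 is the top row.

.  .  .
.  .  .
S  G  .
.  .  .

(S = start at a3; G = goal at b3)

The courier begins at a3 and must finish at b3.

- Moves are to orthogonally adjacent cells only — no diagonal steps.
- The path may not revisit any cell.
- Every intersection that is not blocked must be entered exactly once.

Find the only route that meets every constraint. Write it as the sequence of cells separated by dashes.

Need to visit all 12 open cells exactly once, starting at a3 and ending at b3.
Cell a1 has only two open neighbours (a2 and b1), so the path must pass straight through it: one of those is the cell it's entered from and the other is where it exits.
Route from a3: down 1 to a4, right 2 to c4, up 3 to c1, left 2 to a1, down 1 to a2, right 1 to b2, down 1 to b3 — 11 moves in all.
Check: all 12 open cells covered.

a3 - a4 - b4 - c4 - c3 - c2 - c1 - b1 - a1 - a2 - b2 - b3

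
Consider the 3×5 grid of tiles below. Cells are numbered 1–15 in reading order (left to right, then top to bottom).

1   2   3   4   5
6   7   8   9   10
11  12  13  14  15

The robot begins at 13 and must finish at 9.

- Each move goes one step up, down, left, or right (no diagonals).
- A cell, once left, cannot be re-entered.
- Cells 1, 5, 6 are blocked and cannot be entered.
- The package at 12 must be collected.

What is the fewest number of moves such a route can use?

4

Any route passes through 12 somewhere between 13 and 9. Summing Manhattan distances along the two legs (13 → 12 → 9) gives a lower bound of 1 + 3 = 4 moves.
A route of 4 moves achieves this: 13 → 12 → 7 → 8 → 9.
Since 4 matches the lower bound, it is optimal.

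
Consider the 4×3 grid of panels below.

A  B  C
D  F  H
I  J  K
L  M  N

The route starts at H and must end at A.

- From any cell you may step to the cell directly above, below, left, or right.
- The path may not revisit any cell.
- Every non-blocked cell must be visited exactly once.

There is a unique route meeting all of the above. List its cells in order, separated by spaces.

Need to visit all 12 open cells exactly once, starting at H and ending at A.
Cell C has only two open neighbours (H and B), so the path must pass straight through it: one of those is the cell it's entered from and the other is where it exits.
Route from H: up 1 to C, left 1 to B, down 2 to J, right 1 to K, down 1 to N, left 2 to L, up 3 to A — 11 moves in all.
Check: all 12 open cells covered.

H C B F J K N M L I D A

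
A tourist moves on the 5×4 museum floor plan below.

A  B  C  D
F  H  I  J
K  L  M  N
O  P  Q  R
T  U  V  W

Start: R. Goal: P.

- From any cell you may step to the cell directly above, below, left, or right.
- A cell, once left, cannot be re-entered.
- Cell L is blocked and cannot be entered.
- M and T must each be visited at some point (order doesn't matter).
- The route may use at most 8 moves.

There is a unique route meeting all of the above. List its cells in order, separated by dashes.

The budget equals the shortest possible length, so every move has to be on a shortest route through the required cells.
Route from R: up 1 to N, left 1 to M, down 2 to V, left 2 to T, up 1 to O, right 1 to P — 8 moves in all.
Check: all required cells visited; 8 ≤ 8 moves.

R - N - M - Q - V - U - T - O - P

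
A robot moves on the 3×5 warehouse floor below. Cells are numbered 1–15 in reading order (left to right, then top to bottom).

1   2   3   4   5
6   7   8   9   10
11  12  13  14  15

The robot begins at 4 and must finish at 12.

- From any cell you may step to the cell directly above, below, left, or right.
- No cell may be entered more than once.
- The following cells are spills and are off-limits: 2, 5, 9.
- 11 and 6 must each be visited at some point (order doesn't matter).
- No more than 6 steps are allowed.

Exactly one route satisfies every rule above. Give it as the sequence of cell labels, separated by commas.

4, 3, 8, 7, 6, 11, 12

The budget equals the shortest possible length, so every move has to be on a shortest route through the required cells.
Route from 4: left 1 to 3, down 1 to 8, left 2 to 6, down 1 to 11, right 1 to 12 — 6 moves in all.
Check: all required cells visited; 6 ≤ 6 moves.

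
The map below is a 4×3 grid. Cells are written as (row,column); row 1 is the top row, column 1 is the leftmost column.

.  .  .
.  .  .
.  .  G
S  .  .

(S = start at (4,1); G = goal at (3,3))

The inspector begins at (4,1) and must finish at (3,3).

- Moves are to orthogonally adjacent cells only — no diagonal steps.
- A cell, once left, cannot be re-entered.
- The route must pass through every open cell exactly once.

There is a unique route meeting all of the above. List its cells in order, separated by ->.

Need to visit all 12 open cells exactly once, starting at (4,1) and ending at (3,3).
Cell (1,1) has only two open neighbours ((2,1) and (1,2)), so the path must pass straight through it: one of those is the cell it's entered from and the other is where it exits.
Route from (4,1): up 3 to (1,1), right 2 to (1,3), down 1 to (2,3), left 1 to (2,2), down 2 to (4,2), right 1 to (4,3), up 1 to (3,3) — 11 moves in all.
Check: all 12 open cells covered.

(4,1) -> (3,1) -> (2,1) -> (1,1) -> (1,2) -> (1,3) -> (2,3) -> (2,2) -> (3,2) -> (4,2) -> (4,3) -> (3,3)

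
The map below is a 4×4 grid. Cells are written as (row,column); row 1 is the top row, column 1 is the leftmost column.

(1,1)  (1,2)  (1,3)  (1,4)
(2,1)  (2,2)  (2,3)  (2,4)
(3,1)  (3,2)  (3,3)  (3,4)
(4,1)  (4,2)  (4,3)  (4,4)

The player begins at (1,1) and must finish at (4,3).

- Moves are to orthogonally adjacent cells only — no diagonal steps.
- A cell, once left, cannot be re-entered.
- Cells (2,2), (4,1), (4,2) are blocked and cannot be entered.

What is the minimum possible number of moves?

The Manhattan distance from (1,1) to (4,3) is |1−4| + |1−3| = 5, so at least 5 moves are needed.
A route of 5 moves achieves this: (1,1) → (2,1) → (3,1) → (3,2) → (3,3) → (4,3).
Since 5 matches the lower bound, it is optimal.

5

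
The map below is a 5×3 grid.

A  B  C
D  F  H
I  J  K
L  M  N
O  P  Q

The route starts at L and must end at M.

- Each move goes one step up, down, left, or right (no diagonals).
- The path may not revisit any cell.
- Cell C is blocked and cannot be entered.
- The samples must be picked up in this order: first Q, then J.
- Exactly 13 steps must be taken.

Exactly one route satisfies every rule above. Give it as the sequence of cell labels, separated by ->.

The waypoints must appear in the order Q, J, with no cell reused.
Route from L: down to O, 2× right (reaching Q), 3× up (reaching H), left to F, up to B, left to A, 2× down (reaching I), right to J, down to M — 13 moves in all.
Check: order respected (Q at step 3, J at step 12); 13 moves as required.

L -> O -> P -> Q -> N -> K -> H -> F -> B -> A -> D -> I -> J -> M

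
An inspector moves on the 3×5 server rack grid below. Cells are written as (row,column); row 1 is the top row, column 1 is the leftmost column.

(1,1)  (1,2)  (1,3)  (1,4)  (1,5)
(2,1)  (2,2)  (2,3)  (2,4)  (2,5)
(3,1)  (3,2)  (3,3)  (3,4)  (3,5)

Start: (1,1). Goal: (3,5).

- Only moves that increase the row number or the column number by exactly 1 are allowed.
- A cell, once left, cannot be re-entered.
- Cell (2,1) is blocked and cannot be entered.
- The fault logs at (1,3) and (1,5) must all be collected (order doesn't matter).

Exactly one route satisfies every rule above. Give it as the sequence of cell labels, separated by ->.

(1,1) -> (1,2) -> (1,3) -> (1,4) -> (1,5) -> (2,5) -> (3,5)

Moves only go right or down, so the column and row indices never decrease.
Route from (1,1): right 4 to (1,5), down 2 to (3,5) — 6 moves in all.
Check: all required cells visited.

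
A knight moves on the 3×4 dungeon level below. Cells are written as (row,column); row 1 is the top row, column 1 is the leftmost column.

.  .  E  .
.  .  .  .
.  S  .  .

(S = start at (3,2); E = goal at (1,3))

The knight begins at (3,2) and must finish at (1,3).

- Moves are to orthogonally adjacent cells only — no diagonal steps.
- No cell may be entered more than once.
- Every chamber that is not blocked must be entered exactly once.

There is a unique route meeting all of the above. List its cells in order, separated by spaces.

(3,2) (3,1) (2,1) (1,1) (1,2) (2,2) (2,3) (3,3) (3,4) (2,4) (1,4) (1,3)

Need to visit all 12 open cells exactly once, starting at (3,2) and ending at (1,3).
Cell (3,4) has only two open neighbours ((2,4) and (3,3)), so the path must pass straight through it: one of those is the cell it's entered from and the other is where it exits.
Route from (3,2): left to (3,1), 2× up (reaching (1,1)), right to (1,2), down to (2,2), right to (2,3), down to (3,3), right to (3,4), 2× up (reaching (1,4)), left to (1,3) — 11 moves in all.
Check: all 12 open cells covered.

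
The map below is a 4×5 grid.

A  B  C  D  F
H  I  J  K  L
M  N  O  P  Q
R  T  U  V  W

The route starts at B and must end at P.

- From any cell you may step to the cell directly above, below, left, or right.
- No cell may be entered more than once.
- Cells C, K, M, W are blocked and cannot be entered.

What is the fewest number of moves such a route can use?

4

The Manhattan distance from B to P is |1−3| + |2−4| = 4, so at least 4 moves are needed.
A route of 4 moves achieves this: B → I → N → O → P.
Since 4 matches the lower bound, it is optimal.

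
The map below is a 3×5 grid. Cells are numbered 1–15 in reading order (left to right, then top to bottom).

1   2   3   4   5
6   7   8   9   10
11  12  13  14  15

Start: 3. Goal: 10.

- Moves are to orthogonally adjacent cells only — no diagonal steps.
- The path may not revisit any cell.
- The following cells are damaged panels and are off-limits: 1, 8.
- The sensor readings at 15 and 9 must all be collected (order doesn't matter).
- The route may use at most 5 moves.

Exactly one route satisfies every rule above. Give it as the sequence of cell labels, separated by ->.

3 -> 4 -> 9 -> 14 -> 15 -> 10

The 5-move cap with required stops at 15, 9 leaves no slack for detours.
Route from 3: right 1 to 4, down 2 to 14, right 1 to 15, up 1 to 10 — 5 moves in all.
Check: all required cells visited; 5 ≤ 5 moves.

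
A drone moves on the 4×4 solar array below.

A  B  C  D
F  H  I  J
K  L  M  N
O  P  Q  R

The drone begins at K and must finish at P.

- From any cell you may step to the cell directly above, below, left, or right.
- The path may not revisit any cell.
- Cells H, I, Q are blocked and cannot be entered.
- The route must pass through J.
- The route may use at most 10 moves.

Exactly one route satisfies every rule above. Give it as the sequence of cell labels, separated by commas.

K, F, A, B, C, D, J, N, M, L, P

The 10-move cap with required stops at J leaves no slack for detours.
Route from K: up 2 to A, right 3 to D, down 2 to N, left 2 to L, down 1 to P — 10 moves in all.
Check: all required cells visited; 10 ≤ 10 moves.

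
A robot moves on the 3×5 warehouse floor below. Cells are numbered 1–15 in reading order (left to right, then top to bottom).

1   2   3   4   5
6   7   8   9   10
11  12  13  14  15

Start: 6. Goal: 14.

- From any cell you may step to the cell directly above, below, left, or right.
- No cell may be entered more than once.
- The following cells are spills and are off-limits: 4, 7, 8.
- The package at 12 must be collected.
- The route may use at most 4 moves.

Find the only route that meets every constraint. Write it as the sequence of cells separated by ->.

The 4-move cap with required stops at 12 leaves no slack for detours.
Route from 6: down 1 to 11, right 3 to 14 — 4 moves in all.
Check: all required cells visited; 4 ≤ 4 moves.

6 -> 11 -> 12 -> 13 -> 14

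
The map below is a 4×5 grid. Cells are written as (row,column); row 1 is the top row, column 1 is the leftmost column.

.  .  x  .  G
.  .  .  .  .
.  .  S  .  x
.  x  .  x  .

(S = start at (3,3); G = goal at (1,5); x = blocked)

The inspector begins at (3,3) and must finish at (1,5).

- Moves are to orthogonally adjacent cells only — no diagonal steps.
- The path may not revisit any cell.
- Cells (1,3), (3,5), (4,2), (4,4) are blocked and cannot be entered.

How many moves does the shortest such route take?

The Manhattan distance from (3,3) to (1,5) is |3−1| + |3−5| = 4, so at least 4 moves are needed.
A route of 4 moves achieves this: (3,3) → (2,3) → (2,4) → (1,4) → (1,5).
Since 4 matches the lower bound, it is optimal.

4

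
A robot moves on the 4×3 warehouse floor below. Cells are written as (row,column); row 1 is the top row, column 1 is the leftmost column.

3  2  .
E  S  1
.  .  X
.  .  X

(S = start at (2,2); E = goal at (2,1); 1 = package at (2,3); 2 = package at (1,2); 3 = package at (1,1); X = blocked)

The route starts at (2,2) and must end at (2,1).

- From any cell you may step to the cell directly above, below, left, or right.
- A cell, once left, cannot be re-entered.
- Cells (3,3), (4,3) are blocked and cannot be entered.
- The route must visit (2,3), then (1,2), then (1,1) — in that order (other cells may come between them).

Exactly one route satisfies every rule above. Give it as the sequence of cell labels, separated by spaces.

The waypoints must appear in the order (2,3), (1,2), (1,1), with no cell reused.
Route from (2,2): right 1 to (2,3), up 1 to (1,3), left 2 to (1,1), down 1 to (2,1) — 5 moves in all.
Check: order respected (1 at step 1, 2 at step 3, 3 at step 4).

(2,2) (2,3) (1,3) (1,2) (1,1) (2,1)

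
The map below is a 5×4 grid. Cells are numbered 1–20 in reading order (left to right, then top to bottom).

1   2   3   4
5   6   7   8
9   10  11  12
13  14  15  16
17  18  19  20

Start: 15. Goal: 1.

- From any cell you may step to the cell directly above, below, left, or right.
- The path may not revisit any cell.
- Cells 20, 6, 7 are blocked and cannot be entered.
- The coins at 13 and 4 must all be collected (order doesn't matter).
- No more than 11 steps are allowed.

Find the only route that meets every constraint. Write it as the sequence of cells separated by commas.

The budget equals the shortest possible length, so every move has to be on a shortest route through the required cells.
Route from 15: left 2 to 13, up 1 to 9, right 3 to 12, up 2 to 4, left 3 to 1 — 11 moves in all.
Check: all required cells visited; 11 ≤ 11 moves.

15, 14, 13, 9, 10, 11, 12, 8, 4, 3, 2, 1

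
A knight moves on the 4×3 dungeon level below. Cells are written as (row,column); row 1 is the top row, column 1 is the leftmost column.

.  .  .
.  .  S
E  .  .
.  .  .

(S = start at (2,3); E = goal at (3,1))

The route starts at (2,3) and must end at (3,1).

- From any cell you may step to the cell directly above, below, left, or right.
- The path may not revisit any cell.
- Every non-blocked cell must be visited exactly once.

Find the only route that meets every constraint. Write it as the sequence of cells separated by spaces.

Need to visit all 12 open cells exactly once, starting at (2,3) and ending at (3,1).
Route from (2,3): up to (1,3), 2× left (reaching (1,1)), down to (2,1), right to (2,2), down to (3,2), right to (3,3), down to (4,3), 2× left (reaching (4,1)), up to (3,1) — 11 moves in all.
Check: all 12 open cells covered.

(2,3) (1,3) (1,2) (1,1) (2,1) (2,2) (3,2) (3,3) (4,3) (4,2) (4,1) (3,1)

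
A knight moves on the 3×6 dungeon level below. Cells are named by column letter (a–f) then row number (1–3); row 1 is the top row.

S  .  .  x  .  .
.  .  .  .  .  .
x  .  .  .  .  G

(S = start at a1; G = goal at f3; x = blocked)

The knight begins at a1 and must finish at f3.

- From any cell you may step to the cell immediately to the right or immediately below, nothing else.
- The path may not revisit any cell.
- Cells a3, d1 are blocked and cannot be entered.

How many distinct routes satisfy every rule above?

A right/down-only route from a1 to f3 makes exactly 2 down-moves and 5 right-moves in some order.
With no other constraints that would be C(7,2) = 21 routes.
Subtract routes through each blocked cell (inclusion–exclusion for overlaps): − through d1: 6 − through a3: 1 → 14.
That gives 14 routes.

14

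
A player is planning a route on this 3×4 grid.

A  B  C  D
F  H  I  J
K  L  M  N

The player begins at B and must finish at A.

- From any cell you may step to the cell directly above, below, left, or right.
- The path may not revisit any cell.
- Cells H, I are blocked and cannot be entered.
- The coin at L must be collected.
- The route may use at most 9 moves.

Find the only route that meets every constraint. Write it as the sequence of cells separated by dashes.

Any route must reach L and still end at A within 9 moves, so the order of the required stops is forced.
Route from B: 2× right (reaching D), 2× down (reaching N), 3× left (reaching K), 2× up (reaching A) — 9 moves in all.
Check: all required cells visited; 9 ≤ 9 moves.

B - C - D - J - N - M - L - K - F - A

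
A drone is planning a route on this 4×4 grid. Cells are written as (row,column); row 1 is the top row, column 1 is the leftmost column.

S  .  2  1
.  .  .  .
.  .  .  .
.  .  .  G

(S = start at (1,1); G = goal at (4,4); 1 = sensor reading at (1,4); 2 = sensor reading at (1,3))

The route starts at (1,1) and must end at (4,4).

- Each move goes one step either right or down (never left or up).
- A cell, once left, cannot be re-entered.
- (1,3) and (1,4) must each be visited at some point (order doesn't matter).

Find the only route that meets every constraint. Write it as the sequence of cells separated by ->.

Moves only go right or down, so the column and row indices never decrease.
Route from (1,1): right 3 to (1,4), down 3 to (4,4) — 6 moves in all.
Check: all required cells visited.

(1,1) -> (1,2) -> (1,3) -> (1,4) -> (2,4) -> (3,4) -> (4,4)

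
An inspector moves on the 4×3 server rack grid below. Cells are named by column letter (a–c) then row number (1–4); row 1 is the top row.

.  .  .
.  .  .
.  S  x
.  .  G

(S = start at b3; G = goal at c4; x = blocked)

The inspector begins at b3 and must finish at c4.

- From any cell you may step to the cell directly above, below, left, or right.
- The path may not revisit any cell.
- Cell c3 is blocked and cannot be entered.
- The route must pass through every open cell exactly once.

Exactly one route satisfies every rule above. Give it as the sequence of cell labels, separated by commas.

Need to visit all 11 open cells exactly once, starting at b3 and ending at c4.
Cell a4 has only two open neighbours (a3 and b4), so the path must pass straight through it: one of those is the cell it's entered from and the other is where it exits.
Route from b3: up to b2, right to c2, up to c1, 2× left (reaching a1), 3× down (reaching a4), 2× right (reaching c4) — 10 moves in all.
Check: all 11 open cells covered.

b3, b2, c2, c1, b1, a1, a2, a3, a4, b4, c4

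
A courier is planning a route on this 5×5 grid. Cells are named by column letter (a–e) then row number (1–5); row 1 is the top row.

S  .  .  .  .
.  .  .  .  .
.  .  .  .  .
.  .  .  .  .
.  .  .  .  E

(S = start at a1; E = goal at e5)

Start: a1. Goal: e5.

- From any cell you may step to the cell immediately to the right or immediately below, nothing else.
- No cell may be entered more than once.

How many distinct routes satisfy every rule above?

A right/down-only route from a1 to e5 makes exactly 4 down-moves and 4 right-moves in some order.
With no other constraints that would be C(8,4) = 70 routes.
That gives 70 routes.

70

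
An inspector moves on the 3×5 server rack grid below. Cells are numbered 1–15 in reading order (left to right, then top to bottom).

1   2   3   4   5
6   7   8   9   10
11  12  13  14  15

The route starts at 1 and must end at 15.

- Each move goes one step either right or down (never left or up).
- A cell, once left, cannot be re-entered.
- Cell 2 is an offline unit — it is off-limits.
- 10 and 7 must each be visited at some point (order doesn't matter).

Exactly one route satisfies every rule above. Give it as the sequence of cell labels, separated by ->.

1 -> 6 -> 7 -> 8 -> 9 -> 10 -> 15

Moves only go right or down, so the column and row indices never decrease.
Route from 1: down to 6, 4× right (reaching 10), down to 15 — 6 moves in all.
Check: all required cells visited.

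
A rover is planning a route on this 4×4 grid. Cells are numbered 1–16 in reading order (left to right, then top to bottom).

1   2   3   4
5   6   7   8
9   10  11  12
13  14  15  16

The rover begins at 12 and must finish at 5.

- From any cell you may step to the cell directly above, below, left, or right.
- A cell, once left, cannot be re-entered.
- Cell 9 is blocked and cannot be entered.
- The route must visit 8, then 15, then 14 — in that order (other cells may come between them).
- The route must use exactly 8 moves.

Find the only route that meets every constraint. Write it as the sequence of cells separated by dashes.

The waypoints must appear in the order 8, 15, 14, with no cell reused.
Route from 12: up to 8, left to 7, 2× down (reaching 15), left to 14, 2× up (reaching 6), left to 5 — 8 moves in all.
Check: order respected (8 at step 1, 15 at step 4, 14 at step 5); 8 moves as required.

12 - 8 - 7 - 11 - 15 - 14 - 10 - 6 - 5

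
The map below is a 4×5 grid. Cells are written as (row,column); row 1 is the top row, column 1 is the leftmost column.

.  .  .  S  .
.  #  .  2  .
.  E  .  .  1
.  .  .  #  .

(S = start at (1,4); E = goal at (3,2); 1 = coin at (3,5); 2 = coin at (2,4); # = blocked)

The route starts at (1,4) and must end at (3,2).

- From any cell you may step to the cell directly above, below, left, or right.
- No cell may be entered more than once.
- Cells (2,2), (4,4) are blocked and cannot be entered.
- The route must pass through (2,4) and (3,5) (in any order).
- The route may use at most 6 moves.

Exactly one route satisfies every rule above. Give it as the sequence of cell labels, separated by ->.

(1,4) -> (2,4) -> (2,5) -> (3,5) -> (3,4) -> (3,3) -> (3,2)

The 6-move cap with required stops at (2,4), (3,5) leaves no slack for detours.
Route from (1,4): down 1 to (2,4), right 1 to (2,5), down 1 to (3,5), left 3 to (3,2) — 6 moves in all.
Check: all required cells visited; 6 ≤ 6 moves.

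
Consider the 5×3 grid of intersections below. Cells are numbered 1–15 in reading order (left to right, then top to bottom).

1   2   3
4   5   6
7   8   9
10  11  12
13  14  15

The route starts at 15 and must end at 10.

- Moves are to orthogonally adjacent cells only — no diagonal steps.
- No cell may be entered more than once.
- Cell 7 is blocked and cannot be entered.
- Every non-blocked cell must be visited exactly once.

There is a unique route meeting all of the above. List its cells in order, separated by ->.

15 -> 12 -> 9 -> 6 -> 3 -> 2 -> 1 -> 4 -> 5 -> 8 -> 11 -> 14 -> 13 -> 10

Need to visit all 14 open cells exactly once, starting at 15 and ending at 10.
Cell 4 has only two open neighbours (1 and 5), so the path must pass straight through it: one of those is the cell it's entered from and the other is where it exits.
Route from 15: 4× up (reaching 3), 2× left (reaching 1), down to 4, right to 5, 3× down (reaching 14), left to 13, up to 10 — 13 moves in all.
Check: all 14 open cells covered.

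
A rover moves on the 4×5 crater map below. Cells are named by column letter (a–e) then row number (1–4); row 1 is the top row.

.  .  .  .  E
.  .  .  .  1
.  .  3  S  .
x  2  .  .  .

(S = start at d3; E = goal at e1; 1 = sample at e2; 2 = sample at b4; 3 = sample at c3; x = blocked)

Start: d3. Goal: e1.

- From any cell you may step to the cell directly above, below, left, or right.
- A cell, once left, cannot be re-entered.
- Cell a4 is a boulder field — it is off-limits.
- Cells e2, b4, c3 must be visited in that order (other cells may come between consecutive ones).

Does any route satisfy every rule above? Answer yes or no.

yes

One route that works: d3 → d2 → e2 → e3 → e4 → d4 → c4 → b4 → b3 → c3 → c2 → c1 → d1 → e1.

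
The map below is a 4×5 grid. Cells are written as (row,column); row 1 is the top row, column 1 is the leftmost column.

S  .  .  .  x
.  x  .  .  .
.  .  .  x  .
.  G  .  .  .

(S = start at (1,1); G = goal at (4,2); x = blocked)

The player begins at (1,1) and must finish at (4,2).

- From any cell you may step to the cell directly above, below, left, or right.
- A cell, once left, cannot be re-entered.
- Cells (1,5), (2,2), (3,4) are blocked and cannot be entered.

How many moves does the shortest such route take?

The Manhattan distance from (1,1) to (4,2) is |1−4| + |1−2| = 4, so at least 4 moves are needed.
A route of 4 moves achieves this: (1,1) → (2,1) → (3,1) → (4,1) → (4,2).
Since 4 matches the lower bound, it is optimal.

4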